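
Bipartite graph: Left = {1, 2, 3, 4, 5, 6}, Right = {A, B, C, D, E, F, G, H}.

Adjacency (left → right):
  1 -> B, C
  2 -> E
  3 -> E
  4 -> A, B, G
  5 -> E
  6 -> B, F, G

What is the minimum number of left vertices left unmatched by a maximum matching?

One maximum matching: 1-C, 2-E, 4-G, 6-B.
The set {2, 3, 5} has only 1 neighbour ({E}), so by Hall's theorem at most 4 of the 6 left vertices can be matched.
That matches 4 of the 6, leaving 2 unmatched; no matching can do better.

2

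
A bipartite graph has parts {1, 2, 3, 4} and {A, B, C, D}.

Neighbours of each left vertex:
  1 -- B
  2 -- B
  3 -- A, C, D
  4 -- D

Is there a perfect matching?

No

The set {1, 2} has only 1 neighbour ({B}), so by Hall's theorem at most 3 of the 4 left vertices can be matched.
Hence no matching covers every left vertex.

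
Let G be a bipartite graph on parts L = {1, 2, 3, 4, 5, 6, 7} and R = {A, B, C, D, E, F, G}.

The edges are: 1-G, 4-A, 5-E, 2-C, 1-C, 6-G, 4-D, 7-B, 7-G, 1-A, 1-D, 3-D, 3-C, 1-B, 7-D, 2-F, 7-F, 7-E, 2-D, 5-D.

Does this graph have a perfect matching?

Yes

One maximum matching: 1–B, 2–F, 3–C, 4–A, 5–D, 6–G, 7–E.
All 7 left vertices are covered.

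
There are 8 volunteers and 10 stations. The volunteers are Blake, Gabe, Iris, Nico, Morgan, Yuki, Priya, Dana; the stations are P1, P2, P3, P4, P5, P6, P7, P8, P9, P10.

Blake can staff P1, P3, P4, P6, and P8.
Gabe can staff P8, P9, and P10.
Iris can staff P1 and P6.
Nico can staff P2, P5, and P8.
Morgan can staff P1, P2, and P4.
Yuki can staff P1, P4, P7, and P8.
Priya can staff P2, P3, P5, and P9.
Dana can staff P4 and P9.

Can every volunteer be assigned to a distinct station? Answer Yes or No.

Yes

A valid assignment of size 8: Blake-P3, Gabe-P10, Iris-P6, Nico-P8, Morgan-P4, Yuki-P1, Priya-P5, Dana-P9.
Every volunteer is matched, so this matching saturates all of them.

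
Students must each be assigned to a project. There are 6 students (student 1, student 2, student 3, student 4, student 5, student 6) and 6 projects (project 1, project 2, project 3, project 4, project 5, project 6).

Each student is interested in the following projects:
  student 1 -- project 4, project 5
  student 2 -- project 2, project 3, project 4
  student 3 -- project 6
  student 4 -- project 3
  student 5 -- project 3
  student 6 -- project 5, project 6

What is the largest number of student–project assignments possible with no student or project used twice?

For example, pair student 1→project 4, student 2→project 2, student 3→project 6, student 4→project 3, student 6→project 5.
The set {student 4, student 5} has only 1 neighbour ({project 3}), so by Hall's theorem at most 5 of the 6 students can be matched.

5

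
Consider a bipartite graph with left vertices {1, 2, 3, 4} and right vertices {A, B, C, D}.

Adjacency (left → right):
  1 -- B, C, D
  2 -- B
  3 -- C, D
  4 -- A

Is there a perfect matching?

For example, pair 1-D, 2-B, 3-C, 4-A.
Every left vertex is matched, so this is a perfect matching.

Yes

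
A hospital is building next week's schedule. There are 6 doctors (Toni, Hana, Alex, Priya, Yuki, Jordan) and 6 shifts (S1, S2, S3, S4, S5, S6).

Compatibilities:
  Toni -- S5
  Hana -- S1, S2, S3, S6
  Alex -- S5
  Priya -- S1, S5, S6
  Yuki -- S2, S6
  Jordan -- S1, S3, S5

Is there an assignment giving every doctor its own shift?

The set {Toni, Alex} has only 1 neighbour ({S5}), so by Hall's theorem at most 5 of the 6 doctors can be matched.
Hence no matching covers every doctor.

No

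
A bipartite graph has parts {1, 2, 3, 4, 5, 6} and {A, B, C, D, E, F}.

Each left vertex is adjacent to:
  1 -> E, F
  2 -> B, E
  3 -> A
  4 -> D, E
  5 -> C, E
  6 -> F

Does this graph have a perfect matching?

Yes

A valid assignment of size 6: 1–E, 2–B, 3–A, 4–D, 5–C, 6–F.
Every left vertex is matched, so this is a perfect matching.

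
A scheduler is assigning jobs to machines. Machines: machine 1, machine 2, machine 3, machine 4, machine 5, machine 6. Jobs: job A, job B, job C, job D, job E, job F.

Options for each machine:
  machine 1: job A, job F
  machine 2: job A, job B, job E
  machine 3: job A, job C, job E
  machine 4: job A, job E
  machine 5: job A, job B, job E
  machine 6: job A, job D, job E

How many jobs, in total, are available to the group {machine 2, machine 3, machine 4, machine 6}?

The union of neighbours of {machine 2, machine 3, machine 4, machine 6} is {job A, job B, job C, job D, job E}, which has 5 elements.
Since |N(S)| = 5 ≥ |S| = 4, Hall's condition holds for this subset.

5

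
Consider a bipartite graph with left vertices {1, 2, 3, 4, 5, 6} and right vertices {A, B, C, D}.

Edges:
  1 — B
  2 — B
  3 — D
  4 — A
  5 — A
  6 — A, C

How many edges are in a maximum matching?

4

A valid assignment of size 4: 1–B, 3–D, 4–A, 6–C.
The set {1, 2, 4, 5} has only 2 neighbours ({A, B}), so by Hall's theorem at most 4 of the 6 left vertices can be matched.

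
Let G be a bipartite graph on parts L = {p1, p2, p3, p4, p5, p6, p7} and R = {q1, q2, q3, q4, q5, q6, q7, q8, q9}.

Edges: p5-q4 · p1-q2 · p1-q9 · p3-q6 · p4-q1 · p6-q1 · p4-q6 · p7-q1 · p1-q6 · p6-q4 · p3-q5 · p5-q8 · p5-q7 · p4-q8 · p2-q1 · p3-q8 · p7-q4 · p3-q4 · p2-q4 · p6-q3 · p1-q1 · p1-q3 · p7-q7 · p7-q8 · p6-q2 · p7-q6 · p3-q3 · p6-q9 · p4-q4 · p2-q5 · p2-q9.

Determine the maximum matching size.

7

One maximum matching: p1→q9, p2→q5, p3→q3, p4→q8, p5→q7, p6→q4, p7→q6.
All 7 left vertices are matched, so no larger matching exists.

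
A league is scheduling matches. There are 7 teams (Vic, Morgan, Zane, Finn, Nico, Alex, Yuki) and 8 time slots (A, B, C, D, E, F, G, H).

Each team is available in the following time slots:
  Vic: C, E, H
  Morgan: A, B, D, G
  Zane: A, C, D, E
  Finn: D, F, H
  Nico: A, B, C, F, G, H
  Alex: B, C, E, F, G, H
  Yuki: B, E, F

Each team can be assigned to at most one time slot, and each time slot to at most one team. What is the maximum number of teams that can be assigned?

7

A valid assignment of size 7: Vic–H, Morgan–G, Zane–C, Finn–F, Nico–A, Alex–E, Yuki–B.
All 7 teams are matched, so no larger matching exists.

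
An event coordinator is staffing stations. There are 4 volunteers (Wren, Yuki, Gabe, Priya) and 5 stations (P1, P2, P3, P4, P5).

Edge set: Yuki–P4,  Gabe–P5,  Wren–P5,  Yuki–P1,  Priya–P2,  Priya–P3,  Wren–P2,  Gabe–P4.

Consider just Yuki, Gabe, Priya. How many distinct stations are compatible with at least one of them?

5

The union of neighbours of {Yuki, Gabe, Priya} is {P1, P2, P3, P4, P5}, which has 5 elements.
Since |N(S)| = 5 ≥ |S| = 3, Hall's condition holds for this subset.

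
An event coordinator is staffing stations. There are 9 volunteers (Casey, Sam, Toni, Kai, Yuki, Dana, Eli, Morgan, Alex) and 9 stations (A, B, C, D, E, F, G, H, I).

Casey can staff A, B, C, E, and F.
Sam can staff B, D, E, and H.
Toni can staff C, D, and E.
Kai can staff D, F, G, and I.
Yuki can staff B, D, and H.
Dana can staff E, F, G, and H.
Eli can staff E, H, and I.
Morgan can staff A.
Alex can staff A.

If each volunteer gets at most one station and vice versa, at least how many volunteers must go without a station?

1

For example, pair Casey-E, Sam-B, Toni-C, Kai-F, Yuki-D, Dana-G, Eli-H, Morgan-A.
The set {Morgan, Alex} has only 1 neighbour ({A}), so by Hall's theorem at most 8 of the 9 volunteers can be matched.
That matches 8 of the 9, leaving 1 unmatched; no matching can do better.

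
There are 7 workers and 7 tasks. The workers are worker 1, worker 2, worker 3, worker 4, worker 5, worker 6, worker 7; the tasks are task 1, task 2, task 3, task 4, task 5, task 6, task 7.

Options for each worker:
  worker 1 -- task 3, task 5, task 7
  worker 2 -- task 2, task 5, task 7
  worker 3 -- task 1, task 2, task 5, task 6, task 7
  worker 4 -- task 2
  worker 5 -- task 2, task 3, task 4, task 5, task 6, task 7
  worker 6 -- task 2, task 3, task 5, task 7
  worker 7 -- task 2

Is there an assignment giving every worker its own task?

No

The set {worker 4, worker 7} has only 1 neighbour ({task 2}), so by Hall's theorem at most 6 of the 7 workers can be matched.
Hence no matching covers every worker.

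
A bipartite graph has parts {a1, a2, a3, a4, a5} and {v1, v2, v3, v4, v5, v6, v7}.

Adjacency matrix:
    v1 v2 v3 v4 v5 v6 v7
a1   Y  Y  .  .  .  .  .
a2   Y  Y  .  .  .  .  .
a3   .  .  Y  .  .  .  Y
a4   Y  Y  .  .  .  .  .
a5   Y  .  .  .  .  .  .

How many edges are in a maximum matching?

For example, pair a1→v1, a2→v2, a3→v7.
The set {a1, a2, a4, a5} has only 2 neighbours ({v1, v2}), so by Hall's theorem at most 3 of the 5 left vertices can be matched.

3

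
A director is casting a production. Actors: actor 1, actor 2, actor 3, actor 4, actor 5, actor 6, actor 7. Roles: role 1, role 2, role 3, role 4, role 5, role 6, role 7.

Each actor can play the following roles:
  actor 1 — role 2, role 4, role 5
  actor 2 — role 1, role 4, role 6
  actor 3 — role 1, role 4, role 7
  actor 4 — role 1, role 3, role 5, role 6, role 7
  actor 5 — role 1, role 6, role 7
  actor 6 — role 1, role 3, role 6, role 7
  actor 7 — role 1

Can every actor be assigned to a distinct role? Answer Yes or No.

One maximum matching: actor 1-role 2, actor 2-role 6, actor 3-role 4, actor 4-role 5, actor 5-role 7, actor 6-role 3, actor 7-role 1.
Every actor is matched, so this is a perfect matching.

Yes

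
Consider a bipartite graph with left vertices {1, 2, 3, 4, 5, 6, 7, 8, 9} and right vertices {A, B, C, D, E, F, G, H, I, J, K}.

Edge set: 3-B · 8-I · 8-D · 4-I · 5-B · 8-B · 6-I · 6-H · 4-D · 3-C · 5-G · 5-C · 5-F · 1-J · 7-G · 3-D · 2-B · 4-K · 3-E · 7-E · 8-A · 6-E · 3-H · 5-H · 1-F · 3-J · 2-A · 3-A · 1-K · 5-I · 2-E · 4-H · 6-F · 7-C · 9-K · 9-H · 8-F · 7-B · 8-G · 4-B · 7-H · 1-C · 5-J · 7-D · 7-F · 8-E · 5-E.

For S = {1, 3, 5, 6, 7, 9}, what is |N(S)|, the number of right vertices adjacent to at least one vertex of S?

The union of neighbours of {1, 3, 5, 6, 7, 9} is {A, B, C, D, E, F, G, H, I, J, K}, which has 11 elements.
Since |N(S)| = 11 ≥ |S| = 6, Hall's condition holds for this subset.

11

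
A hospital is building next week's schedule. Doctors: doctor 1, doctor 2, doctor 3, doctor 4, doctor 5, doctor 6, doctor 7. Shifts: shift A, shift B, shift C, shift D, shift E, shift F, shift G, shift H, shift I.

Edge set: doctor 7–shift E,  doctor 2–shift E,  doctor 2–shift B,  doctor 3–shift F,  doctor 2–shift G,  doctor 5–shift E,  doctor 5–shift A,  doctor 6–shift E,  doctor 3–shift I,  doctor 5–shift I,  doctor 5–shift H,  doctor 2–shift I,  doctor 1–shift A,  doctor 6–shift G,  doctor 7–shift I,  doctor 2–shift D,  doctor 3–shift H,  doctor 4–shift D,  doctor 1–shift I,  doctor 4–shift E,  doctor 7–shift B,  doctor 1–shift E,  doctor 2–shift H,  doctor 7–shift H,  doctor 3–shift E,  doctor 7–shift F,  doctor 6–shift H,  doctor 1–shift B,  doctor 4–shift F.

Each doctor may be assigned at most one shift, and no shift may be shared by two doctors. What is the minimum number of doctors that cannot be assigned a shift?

A valid assignment of size 7: doctor 1–shift B, doctor 2–shift G, doctor 3–shift I, doctor 4–shift E, doctor 5–shift A, doctor 6–shift H, doctor 7–shift F.
All 7 doctors are matched, so no larger matching exists.
That matches 7 of the 7, leaving 0 unmatched; no matching can do better.

0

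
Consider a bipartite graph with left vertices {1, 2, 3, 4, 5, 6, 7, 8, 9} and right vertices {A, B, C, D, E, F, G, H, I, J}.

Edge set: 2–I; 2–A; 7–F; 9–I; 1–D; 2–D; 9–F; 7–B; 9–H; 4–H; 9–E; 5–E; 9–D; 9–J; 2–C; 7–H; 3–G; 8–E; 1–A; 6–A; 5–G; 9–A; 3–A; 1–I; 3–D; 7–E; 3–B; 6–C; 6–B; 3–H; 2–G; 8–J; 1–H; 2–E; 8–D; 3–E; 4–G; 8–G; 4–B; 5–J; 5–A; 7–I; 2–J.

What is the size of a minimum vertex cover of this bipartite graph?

A maximum matching has 9 edges (e.g. 1–I, 2–G, 3–A, 4–B, 5–E, 6–C, 7–H, 8–D, 9–J).
By König's theorem the minimum vertex cover has the same size. One such cover is {1, 2, 3, 4, 5, 6, 7, 8, 9}.

9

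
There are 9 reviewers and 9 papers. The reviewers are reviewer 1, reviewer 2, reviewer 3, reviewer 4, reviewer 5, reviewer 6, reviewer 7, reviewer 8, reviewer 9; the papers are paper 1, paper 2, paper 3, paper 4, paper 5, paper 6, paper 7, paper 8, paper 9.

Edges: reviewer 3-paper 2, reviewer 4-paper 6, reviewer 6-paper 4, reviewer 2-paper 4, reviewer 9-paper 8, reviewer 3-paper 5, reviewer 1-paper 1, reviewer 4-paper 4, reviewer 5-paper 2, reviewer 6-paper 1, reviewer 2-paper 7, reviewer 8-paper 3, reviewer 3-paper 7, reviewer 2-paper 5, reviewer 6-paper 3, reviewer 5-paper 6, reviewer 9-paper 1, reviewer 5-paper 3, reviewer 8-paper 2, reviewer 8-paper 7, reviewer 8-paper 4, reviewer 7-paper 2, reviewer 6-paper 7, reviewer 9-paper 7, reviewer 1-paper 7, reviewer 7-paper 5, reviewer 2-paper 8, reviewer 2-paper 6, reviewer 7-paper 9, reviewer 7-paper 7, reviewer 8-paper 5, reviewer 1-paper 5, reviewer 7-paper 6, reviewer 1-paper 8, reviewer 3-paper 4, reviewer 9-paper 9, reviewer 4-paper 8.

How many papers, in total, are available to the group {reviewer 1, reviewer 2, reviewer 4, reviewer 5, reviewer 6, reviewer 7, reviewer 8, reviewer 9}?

9

The union of neighbours of {reviewer 1, reviewer 2, reviewer 4, reviewer 5, reviewer 6, reviewer 7, reviewer 8, reviewer 9} is {paper 1, paper 2, paper 3, paper 4, paper 5, paper 6, paper 7, paper 8, paper 9}, which has 9 elements.
Since |N(S)| = 9 ≥ |S| = 8, Hall's condition holds for this subset.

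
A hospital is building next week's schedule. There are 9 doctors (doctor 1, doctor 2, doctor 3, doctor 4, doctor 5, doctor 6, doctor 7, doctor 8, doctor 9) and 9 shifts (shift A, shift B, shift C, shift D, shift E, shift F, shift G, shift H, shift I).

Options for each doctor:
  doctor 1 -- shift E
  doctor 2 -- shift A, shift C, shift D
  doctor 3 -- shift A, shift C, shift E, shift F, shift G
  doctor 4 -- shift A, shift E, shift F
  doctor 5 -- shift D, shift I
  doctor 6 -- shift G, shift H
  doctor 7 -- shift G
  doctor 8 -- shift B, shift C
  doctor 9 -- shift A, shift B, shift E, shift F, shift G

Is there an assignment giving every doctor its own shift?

Yes

One maximum matching: doctor 1-shift E, doctor 2-shift D, doctor 3-shift C, doctor 4-shift F, doctor 5-shift I, doctor 6-shift H, doctor 7-shift G, doctor 8-shift B, doctor 9-shift A.
Every doctor is matched, so this is a perfect matching.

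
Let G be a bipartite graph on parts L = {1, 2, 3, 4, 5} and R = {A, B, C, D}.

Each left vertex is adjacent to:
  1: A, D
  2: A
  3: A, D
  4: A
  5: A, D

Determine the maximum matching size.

One maximum matching: 1–D, 2–A.
The set {1, 2, 3, 4, 5} has only 2 neighbours ({A, D}), so by Hall's theorem at most 2 of the 5 left vertices can be matched.

2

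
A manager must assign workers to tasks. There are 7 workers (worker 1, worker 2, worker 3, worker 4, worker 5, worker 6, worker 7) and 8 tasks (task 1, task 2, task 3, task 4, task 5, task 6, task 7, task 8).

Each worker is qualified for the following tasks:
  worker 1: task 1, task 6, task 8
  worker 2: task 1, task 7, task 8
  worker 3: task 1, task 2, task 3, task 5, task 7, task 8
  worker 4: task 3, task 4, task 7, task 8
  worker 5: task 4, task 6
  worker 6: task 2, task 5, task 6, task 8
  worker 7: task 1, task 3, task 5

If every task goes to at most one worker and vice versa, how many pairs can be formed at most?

7

For example, pair worker 1→task 6, worker 2→task 7, worker 3→task 8, worker 4→task 3, worker 5→task 4, worker 6→task 2, worker 7→task 1.
All 7 workers are matched, so no larger matching exists.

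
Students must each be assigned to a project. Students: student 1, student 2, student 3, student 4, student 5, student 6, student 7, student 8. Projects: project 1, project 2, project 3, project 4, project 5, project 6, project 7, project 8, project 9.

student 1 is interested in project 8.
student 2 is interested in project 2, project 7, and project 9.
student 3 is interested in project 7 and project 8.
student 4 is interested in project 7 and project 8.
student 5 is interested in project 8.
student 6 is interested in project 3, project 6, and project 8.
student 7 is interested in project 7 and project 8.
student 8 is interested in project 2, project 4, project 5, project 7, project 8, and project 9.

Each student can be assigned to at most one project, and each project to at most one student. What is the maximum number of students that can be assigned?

A valid assignment of size 5: student 1–project 8, student 2–project 2, student 3–project 7, student 6–project 3, student 8–project 9.
The set {student 1, student 3, student 4, student 5, student 7} has only 2 neighbours ({project 7, project 8}), so by Hall's theorem at most 5 of the 8 students can be matched.

5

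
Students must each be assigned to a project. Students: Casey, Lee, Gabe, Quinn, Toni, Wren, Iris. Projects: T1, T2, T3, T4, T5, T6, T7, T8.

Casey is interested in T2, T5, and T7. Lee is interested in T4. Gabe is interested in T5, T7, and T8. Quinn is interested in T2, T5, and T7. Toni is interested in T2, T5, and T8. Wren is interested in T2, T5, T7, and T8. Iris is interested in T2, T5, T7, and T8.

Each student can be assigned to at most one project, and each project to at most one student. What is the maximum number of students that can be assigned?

5

For example, pair Casey–T2, Lee–T4, Gabe–T7, Quinn–T5, Toni–T8.
The set {Casey, Gabe, Quinn, Toni, Wren, Iris} has only 4 neighbours ({T2, T5, T7, T8}), so by Hall's theorem at most 5 of the 7 students can be matched.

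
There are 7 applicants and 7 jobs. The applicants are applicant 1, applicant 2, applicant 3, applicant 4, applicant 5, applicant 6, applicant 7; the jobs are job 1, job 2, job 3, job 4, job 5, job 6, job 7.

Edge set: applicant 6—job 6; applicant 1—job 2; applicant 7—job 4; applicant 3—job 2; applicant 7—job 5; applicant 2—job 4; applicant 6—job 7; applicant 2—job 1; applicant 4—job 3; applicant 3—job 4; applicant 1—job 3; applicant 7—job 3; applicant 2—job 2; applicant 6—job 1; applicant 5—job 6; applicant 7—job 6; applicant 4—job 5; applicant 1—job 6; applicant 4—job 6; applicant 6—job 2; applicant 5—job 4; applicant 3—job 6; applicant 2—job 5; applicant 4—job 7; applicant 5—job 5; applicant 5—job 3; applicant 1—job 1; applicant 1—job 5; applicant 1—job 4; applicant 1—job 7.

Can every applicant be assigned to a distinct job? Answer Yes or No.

For example, pair applicant 1-job 7, applicant 2-job 4, applicant 3-job 2, applicant 4-job 6, applicant 5-job 5, applicant 6-job 1, applicant 7-job 3.
Every applicant is matched, so this is a perfect matching.

Yes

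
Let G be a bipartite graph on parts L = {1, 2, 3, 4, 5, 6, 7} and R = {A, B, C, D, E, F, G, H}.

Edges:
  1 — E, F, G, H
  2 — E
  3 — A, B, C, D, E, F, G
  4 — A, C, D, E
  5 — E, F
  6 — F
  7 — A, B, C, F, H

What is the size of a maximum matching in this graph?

6

For example, pair 1-H, 2-E, 3-G, 4-C, 5-F, 7-A.
The set {2, 5, 6} has only 2 neighbours ({E, F}), so by Hall's theorem at most 6 of the 7 left vertices can be matched.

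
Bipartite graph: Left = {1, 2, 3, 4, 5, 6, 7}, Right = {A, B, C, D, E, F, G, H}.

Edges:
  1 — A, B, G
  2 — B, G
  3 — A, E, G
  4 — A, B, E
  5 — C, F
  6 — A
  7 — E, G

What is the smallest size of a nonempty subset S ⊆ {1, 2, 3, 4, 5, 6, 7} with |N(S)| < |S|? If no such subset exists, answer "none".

Take S = {1, 2, 3, 4, 6}. Its neighbourhood is {A, B, E, G}, so |N(S)| = 4 < |S| = 5.
Every subset of size less than 5 has at least as many neighbours as members, so 5 is the minimum.

5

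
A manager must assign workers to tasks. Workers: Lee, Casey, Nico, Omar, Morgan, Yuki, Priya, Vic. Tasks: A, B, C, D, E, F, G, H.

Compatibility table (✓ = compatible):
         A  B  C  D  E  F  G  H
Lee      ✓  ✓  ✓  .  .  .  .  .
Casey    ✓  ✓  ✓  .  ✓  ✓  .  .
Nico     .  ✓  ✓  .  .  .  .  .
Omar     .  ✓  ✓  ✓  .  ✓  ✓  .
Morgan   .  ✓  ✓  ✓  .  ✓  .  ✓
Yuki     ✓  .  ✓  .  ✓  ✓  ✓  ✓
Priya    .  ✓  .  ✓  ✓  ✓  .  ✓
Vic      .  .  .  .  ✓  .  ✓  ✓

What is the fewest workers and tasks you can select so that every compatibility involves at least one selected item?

8

A maximum matching has 8 edges (e.g. Lee–A, Casey–F, Nico–C, Omar–B, Morgan–D, Yuki–G, Priya–H, Vic–E).
By König's theorem the minimum vertex cover has the same size. One such cover is {Lee, Casey, Nico, Omar, Morgan, Yuki, Priya, Vic}.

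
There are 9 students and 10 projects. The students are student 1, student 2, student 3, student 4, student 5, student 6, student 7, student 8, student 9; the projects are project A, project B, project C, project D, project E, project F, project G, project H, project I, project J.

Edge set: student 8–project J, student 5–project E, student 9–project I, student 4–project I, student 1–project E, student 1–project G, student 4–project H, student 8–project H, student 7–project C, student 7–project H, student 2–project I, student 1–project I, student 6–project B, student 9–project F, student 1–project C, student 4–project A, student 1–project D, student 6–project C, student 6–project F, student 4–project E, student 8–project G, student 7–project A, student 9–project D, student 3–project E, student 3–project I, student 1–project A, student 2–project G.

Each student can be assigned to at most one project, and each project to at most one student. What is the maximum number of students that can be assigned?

9

A valid assignment of size 9: student 1-project A, student 2-project G, student 3-project I, student 4-project H, student 5-project E, student 6-project B, student 7-project C, student 8-project J, student 9-project F.
This saturates every student, so 9 is the maximum.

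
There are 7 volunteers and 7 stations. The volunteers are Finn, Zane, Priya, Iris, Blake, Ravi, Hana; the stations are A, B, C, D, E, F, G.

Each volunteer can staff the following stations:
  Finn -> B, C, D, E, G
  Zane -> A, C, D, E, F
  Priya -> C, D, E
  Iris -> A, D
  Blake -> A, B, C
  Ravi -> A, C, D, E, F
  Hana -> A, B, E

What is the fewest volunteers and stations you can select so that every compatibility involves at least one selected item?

7

A maximum matching has 7 edges (e.g. Finn–G, Zane–A, Priya–E, Iris–D, Blake–C, Ravi–F, Hana–B).
By König's theorem the minimum vertex cover has the same size. One such cover is {Finn, Zane, Priya, Iris, Blake, Ravi, Hana}.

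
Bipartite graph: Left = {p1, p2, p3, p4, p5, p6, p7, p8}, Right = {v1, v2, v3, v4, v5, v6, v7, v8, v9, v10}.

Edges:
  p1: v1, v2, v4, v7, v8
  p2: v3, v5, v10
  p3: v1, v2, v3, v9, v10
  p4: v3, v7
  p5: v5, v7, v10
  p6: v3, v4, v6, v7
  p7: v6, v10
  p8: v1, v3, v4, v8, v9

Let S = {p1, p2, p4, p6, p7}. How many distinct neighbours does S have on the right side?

The union of neighbours of {p1, p2, p4, p6, p7} is {v1, v2, v3, v4, v5, v6, v7, v8, v10}, which has 9 elements.
Since |N(S)| = 9 ≥ |S| = 5, Hall's condition holds for this subset.

9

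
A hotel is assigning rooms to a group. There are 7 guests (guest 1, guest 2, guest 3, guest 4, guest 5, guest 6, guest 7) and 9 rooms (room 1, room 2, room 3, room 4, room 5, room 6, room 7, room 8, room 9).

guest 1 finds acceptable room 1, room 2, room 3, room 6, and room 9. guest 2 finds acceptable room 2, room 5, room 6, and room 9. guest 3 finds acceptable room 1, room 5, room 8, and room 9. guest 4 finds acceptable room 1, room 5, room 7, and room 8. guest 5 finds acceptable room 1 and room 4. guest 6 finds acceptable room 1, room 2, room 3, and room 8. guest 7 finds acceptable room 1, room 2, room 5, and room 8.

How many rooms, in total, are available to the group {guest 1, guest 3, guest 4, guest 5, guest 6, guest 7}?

9

The union of neighbours of {guest 1, guest 3, guest 4, guest 5, guest 6, guest 7} is {room 1, room 2, room 3, room 4, room 5, room 6, room 7, room 8, room 9}, which has 9 elements.
Since |N(S)| = 9 ≥ |S| = 6, Hall's condition holds for this subset.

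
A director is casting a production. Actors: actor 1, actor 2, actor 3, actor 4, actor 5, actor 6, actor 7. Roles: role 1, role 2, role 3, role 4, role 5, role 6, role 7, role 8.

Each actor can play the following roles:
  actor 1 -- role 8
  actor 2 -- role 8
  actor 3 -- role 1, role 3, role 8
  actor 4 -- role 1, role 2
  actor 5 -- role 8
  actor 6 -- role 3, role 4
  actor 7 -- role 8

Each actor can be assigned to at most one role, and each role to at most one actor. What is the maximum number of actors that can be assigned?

4

For example, pair actor 1-role 8, actor 3-role 1, actor 4-role 2, actor 6-role 3.
The set {actor 1, actor 2, actor 5, actor 7} has only 1 neighbour ({role 8}), so by Hall's theorem at most 4 of the 7 actors can be matched.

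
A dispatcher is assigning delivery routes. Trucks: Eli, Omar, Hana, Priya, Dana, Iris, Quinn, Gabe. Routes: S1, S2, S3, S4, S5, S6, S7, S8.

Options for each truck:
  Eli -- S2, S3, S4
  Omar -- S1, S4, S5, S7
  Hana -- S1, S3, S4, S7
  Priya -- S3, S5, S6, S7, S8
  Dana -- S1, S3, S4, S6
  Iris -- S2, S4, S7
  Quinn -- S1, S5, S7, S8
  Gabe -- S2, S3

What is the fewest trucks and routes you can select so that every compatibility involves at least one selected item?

A maximum matching has 8 edges (e.g. Eli–S3, Omar–S5, Hana–S7, Priya–S6, Dana–S1, Iris–S4, Quinn–S8, Gabe–S2).
By König's theorem the minimum vertex cover has the same size. One such cover is {Eli, Omar, Hana, Priya, Dana, Iris, Quinn, Gabe}.

8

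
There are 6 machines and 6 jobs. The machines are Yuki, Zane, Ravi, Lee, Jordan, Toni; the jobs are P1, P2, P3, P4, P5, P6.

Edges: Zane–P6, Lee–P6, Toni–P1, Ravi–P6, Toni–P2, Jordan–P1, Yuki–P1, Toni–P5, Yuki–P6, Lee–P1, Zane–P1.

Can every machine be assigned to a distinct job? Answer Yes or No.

The set {Yuki, Zane, Ravi, Lee, Jordan} has only 2 neighbours ({P1, P6}), so by Hall's theorem at most 3 of the 6 machines can be matched.
Hence no matching covers every machine.

No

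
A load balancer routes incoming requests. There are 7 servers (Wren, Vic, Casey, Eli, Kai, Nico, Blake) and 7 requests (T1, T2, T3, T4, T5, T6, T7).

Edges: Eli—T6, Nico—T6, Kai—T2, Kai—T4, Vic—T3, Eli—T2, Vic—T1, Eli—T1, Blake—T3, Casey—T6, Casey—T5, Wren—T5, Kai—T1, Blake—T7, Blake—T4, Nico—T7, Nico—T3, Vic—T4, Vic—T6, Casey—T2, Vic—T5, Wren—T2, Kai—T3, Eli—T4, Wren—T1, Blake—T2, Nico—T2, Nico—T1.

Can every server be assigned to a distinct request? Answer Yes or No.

Yes

A valid assignment of size 7: Wren→T1, Vic→T5, Casey→T6, Eli→T2, Kai→T3, Nico→T7, Blake→T4.
All 7 servers are covered.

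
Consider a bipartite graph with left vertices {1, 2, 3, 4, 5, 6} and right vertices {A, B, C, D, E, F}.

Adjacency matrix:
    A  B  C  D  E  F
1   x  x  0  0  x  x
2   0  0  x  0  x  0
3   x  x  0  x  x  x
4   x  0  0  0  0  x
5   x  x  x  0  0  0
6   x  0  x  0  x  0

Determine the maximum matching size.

A valid assignment of size 6: 1–B, 2–C, 3–D, 4–F, 5–A, 6–E.
All 6 left vertices are matched, so no larger matching exists.

6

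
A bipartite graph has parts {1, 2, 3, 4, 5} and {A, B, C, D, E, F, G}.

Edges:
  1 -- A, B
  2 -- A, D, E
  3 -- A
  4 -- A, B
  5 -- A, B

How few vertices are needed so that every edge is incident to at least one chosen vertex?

3

The 3 edges 1–B, 2–E, 3–A form a matching, so any vertex cover needs at least 3 vertices (one per matched edge).
Conversely {2, A, B} meets every edge and has exactly 3 vertices, so 3 is optimal.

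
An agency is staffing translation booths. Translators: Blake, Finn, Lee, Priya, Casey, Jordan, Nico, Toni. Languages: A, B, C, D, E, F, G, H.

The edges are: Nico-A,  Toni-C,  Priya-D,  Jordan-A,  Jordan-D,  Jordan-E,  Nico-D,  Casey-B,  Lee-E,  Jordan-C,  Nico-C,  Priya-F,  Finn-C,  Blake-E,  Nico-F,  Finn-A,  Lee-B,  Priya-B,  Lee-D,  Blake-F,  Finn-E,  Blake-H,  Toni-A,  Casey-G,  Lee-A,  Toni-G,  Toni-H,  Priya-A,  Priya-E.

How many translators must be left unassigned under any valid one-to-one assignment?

0

A valid assignment of size 8: Blake–H, Finn–E, Lee–B, Priya–A, Casey–G, Jordan–D, Nico–F, Toni–C.
All 8 translators are matched, so no larger matching exists.
That matches 8 of the 8, leaving 0 unmatched; no matching can do better.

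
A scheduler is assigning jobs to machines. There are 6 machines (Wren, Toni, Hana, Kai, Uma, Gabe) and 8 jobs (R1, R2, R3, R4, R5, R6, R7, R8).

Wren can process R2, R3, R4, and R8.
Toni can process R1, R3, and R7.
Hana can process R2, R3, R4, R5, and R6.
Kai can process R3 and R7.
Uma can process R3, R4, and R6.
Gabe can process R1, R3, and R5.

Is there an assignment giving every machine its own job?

Yes

A valid assignment of size 6: Wren-R8, Toni-R3, Hana-R6, Kai-R7, Uma-R4, Gabe-R5.
Every machine is matched, so this matching saturates all of them.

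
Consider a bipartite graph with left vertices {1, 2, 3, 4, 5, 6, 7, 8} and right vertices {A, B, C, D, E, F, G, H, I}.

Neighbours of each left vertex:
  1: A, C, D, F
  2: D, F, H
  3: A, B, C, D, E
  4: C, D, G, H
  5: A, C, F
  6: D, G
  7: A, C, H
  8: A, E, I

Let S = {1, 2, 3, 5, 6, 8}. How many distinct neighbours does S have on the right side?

The union of neighbours of {1, 2, 3, 5, 6, 8} is {A, B, C, D, E, F, G, H, I}, which has 9 elements.
Since |N(S)| = 9 ≥ |S| = 6, Hall's condition holds for this subset.

9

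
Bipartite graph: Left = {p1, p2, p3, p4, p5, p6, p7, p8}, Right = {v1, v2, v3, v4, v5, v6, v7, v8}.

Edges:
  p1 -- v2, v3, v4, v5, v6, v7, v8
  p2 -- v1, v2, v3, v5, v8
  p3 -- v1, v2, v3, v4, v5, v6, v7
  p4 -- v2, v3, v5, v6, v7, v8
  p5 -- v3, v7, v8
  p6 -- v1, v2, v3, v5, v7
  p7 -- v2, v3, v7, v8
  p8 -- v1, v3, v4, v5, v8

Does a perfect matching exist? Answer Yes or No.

Yes

One maximum matching: p1→v8, p2→v5, p3→v4, p4→v6, p5→v7, p6→v1, p7→v2, p8→v3.
Every left vertex is matched, so this is a perfect matching.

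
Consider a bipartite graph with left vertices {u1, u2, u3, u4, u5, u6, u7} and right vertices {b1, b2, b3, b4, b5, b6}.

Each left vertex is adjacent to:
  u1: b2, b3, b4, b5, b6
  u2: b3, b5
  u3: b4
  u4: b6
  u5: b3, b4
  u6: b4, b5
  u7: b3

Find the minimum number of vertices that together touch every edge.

A maximum matching has 5 edges (e.g. u1–b2, u2–b5, u3–b4, u4–b6, u5–b3).
By König's theorem the minimum vertex cover has the same size. One such cover is {u1, u4, b3, b4, b5}.

5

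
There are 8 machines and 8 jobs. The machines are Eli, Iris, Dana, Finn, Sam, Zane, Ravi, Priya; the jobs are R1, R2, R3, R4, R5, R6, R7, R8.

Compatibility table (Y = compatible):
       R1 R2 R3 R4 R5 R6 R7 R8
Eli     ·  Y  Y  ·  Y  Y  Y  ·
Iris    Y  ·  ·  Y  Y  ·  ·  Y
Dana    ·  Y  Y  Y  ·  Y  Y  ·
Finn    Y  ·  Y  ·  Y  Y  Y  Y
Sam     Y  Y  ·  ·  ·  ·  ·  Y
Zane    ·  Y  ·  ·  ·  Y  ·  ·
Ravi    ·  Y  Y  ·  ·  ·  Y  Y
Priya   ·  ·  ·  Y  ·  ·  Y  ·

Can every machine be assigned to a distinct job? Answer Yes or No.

Yes

For example, pair Eli-R5, Iris-R8, Dana-R4, Finn-R6, Sam-R1, Zane-R2, Ravi-R3, Priya-R7.
Every machine is matched, so this is a perfect matching.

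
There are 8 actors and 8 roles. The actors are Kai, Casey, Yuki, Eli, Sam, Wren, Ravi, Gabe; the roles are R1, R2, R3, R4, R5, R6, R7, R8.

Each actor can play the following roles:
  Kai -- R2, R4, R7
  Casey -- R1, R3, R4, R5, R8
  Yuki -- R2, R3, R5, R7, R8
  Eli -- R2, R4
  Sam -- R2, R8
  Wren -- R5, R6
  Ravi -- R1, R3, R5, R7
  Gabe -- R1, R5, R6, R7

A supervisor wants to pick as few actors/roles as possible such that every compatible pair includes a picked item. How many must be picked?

{Kai, Casey, Yuki, Eli, Sam, Wren, Ravi, Gabe} is a vertex cover of size 8: every edge has an endpoint in this set.
No smaller cover exists because Kai–R4, Casey–R1, Yuki–R3, Eli–R2, Sam–R8, Wren–R6, Ravi–R5, Gabe–R7 is a matching of size 8, and a cover must include an endpoint of each of these disjoint edges (König's theorem).

8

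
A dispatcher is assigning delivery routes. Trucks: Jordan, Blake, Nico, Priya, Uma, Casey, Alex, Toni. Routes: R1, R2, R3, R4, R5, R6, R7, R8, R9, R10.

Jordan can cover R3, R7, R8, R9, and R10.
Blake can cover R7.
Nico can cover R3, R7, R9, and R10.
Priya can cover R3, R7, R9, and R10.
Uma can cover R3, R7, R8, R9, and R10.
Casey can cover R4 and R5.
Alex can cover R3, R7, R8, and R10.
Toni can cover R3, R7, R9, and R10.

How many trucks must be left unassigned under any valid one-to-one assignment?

For example, pair Jordan→R8, Blake→R7, Nico→R3, Priya→R10, Uma→R9, Casey→R4.
The set {Jordan, Blake, Nico, Priya, Uma, Alex, Toni} has only 5 neighbours ({R10, R3, R7, R8, R9}), so by Hall's theorem at most 6 of the 8 trucks can be matched.
That matches 6 of the 8, leaving 2 unmatched; no matching can do better.

2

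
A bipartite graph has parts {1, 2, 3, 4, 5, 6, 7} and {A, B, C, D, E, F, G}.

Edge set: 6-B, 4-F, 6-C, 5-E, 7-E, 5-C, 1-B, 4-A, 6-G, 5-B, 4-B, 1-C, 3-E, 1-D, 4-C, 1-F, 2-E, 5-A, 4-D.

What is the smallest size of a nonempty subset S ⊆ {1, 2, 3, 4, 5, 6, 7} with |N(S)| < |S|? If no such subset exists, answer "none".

Take S = {2, 3}. Its neighbourhood is {E}, so |N(S)| = 1 < |S| = 2.
No single vertex violates Hall's condition since each has at least one neighbour, so 2 is the minimum.

2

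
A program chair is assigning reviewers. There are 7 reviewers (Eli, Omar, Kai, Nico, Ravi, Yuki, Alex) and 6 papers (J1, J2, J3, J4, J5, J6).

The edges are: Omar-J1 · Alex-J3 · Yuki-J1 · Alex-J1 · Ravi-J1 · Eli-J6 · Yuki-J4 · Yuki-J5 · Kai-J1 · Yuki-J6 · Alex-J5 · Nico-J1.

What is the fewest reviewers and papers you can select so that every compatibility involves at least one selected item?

4

The 4 edges Eli–J6, Omar–J1, Yuki–J5, Alex–J3 form a matching, so any vertex cover needs at least 4 vertices (one per matched edge).
Conversely {Eli, Yuki, Alex, J1} meets every edge and has exactly 4 vertices, so 4 is optimal.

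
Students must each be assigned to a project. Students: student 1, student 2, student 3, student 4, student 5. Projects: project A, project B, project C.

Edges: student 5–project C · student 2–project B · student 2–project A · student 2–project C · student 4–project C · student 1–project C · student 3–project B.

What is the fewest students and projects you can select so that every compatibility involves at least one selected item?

3

The 3 edges student 1–project C, student 2–project A, student 3–project B form a matching, so any vertex cover needs at least 3 vertices (one per matched edge).
Conversely {student 2, student 3, project C} meets every edge and has exactly 3 vertices, so 3 is optimal.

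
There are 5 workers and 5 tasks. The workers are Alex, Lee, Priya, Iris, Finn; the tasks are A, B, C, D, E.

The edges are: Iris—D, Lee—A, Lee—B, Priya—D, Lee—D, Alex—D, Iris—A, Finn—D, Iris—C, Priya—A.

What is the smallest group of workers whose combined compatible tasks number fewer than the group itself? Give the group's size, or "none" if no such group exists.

2

Take S = {Alex, Finn}. Its neighbourhood is {D}, so |N(S)| = 1 < |S| = 2.
No single vertex violates Hall's condition since each has at least one neighbour, so 2 is the minimum.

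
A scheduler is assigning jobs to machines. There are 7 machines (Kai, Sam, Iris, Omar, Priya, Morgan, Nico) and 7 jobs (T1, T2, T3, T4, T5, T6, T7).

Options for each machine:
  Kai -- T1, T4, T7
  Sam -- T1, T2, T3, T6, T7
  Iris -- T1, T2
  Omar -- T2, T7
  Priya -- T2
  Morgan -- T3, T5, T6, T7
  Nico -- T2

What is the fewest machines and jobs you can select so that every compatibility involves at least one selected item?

6

{Kai, Sam, Iris, Omar, Morgan, T2} is a vertex cover of size 6: every edge has an endpoint in this set.
No smaller cover exists because Kai–T4, Sam–T3, Iris–T1, Omar–T7, Priya–T2, Morgan–T6 is a matching of size 6, and a cover must include an endpoint of each of these disjoint edges (König's theorem).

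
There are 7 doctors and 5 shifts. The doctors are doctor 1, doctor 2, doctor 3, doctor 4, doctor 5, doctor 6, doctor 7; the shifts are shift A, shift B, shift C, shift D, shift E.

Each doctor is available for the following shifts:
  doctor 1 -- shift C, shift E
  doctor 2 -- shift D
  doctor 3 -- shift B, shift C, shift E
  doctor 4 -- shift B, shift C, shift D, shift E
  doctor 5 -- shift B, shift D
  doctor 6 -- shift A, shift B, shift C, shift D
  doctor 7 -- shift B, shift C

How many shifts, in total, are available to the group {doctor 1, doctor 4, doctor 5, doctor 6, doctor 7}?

The union of neighbours of {doctor 1, doctor 4, doctor 5, doctor 6, doctor 7} is {shift A, shift B, shift C, shift D, shift E}, which has 5 elements.
Since |N(S)| = 5 ≥ |S| = 5, Hall's condition holds for this subset.

5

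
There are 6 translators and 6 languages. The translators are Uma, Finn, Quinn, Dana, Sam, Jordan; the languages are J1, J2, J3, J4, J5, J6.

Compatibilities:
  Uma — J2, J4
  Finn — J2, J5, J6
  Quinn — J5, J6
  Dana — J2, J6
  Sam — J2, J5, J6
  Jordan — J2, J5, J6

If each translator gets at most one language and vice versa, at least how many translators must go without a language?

A valid assignment of size 4: Uma→J4, Finn→J2, Quinn→J5, Dana→J6.
The set {Finn, Quinn, Dana, Sam, Jordan} has only 3 neighbours ({J2, J5, J6}), so by Hall's theorem at most 4 of the 6 translators can be matched.
That matches 4 of the 6, leaving 2 unmatched; no matching can do better.

2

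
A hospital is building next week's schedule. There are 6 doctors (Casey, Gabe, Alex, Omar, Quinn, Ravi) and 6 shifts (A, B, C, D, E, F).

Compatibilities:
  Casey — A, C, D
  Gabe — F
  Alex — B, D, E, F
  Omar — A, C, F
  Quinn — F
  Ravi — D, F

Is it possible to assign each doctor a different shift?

No

The set {Gabe, Quinn} has only 1 neighbour ({F}), so by Hall's theorem at most 5 of the 6 doctors can be matched.
Hence no matching covers every doctor.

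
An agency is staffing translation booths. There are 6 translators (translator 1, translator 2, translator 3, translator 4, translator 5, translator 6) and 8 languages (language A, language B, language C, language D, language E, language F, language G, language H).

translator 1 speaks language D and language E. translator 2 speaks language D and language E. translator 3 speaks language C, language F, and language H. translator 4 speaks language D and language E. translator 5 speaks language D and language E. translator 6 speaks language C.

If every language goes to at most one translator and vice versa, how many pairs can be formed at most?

4

For example, pair translator 1→language D, translator 2→language E, translator 3→language F, translator 6→language C.
The set {translator 1, translator 2, translator 4, translator 5} has only 2 neighbours ({language D, language E}), so by Hall's theorem at most 4 of the 6 translators can be matched.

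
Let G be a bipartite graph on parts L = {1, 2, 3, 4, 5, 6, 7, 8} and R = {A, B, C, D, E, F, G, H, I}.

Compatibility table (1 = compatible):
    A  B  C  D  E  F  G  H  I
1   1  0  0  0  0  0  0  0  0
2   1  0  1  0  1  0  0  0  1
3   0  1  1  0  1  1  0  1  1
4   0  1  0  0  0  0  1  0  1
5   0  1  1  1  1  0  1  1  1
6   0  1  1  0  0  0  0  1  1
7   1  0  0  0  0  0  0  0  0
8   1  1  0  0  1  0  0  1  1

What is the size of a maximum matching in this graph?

7

A valid assignment of size 7: 1–A, 2–I, 3–H, 4–B, 5–G, 6–C, 8–E.
The set {1, 7} has only 1 neighbour ({A}), so by Hall's theorem at most 7 of the 8 left vertices can be matched.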